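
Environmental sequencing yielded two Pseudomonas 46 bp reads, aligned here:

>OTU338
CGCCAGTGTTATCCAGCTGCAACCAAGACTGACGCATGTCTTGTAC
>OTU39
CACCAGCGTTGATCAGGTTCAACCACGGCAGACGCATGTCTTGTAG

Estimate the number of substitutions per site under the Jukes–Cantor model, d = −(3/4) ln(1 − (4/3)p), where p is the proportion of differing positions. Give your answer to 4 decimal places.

Differing sites — 2:G/A; 7:T/C; 11:A/G; 12:T/A; 13:C/T; 17:C/G; 19:G/T; 26:A/C; 28:A/G; 30:T/A; 46:C/G.
p = 11/46 = 0.239130.
d = −0.75 · ln(1 − (4/3)·0.239130) = −0.75 · ln(0.681160) = −0.75 · (-0.383958) = 0.2880.

0.2880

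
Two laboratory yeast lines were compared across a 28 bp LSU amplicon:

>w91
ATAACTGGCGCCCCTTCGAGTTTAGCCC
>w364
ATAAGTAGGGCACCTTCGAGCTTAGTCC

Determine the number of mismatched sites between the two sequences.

6

Mismatches occur at site 5 (C/G), site 7 (G/A), site 9 (C/G), site 12 (C/A), site 21 (T/C), site 26 (C/T).
That gives 6 mismatches out of 28 aligned sites, so the Hamming distance is 6.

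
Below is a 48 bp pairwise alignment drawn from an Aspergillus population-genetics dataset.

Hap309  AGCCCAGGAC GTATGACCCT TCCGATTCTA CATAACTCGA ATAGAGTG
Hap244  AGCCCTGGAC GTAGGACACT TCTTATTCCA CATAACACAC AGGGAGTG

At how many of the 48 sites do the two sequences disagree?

11

The sequences differ at positions 6 (A/T), 14 (T/G), 18 (C/A), 23 (C/T), 24 (G/T), 29 (T/C), 37 (T/A), 39 (G/A), 40 (A/C), 42 (T/G), 43 (A/G).
That gives 11 mismatches out of 48 aligned sites, so the Hamming distance is 11.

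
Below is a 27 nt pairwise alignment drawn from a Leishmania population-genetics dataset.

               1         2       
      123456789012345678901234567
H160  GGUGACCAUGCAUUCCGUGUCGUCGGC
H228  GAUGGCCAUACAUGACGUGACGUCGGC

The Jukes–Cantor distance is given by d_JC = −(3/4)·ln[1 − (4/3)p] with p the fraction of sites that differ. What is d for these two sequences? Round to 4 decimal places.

The sequences differ at positions 2 (G/A), 5 (A/G), 10 (G/A), 14 (U/G), 15 (C/A), 20 (U/A).
p = 6/27 = 0.222222.
d = −0.75 · ln(1 − (4/3)·0.222222) = −0.75 · ln(0.703704) = −0.75 · (-0.351397) = 0.2635.

0.2635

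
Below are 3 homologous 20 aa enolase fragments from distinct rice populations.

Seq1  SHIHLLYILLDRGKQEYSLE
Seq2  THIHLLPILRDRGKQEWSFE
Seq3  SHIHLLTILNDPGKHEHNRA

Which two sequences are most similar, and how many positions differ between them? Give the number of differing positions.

5

Pairwise Hamming distances:
  Seq1 vs Seq2: 5
  Seq1 vs Seq3: 8
  Seq2 vs Seq3: 9
The smallest is 5, between Seq1 and Seq2.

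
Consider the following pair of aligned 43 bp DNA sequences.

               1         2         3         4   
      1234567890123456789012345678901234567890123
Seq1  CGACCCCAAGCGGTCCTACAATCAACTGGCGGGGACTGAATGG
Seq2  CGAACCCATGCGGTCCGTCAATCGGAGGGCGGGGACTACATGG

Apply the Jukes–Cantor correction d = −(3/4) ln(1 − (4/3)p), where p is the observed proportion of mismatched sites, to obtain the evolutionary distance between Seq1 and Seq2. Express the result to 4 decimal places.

0.2784

Differing sites — 4:C/A; 9:A/T; 17:T/G; 18:A/T; 24:A/G; 25:A/G; 26:C/A; 27:T/G; 38:G/A; 39:A/C.
p = 10/43 = 0.232558.
d = −0.75 · ln(1 − (4/3)·0.232558) = −0.75 · ln(0.689923) = −0.75 · (-0.371175) = 0.2784.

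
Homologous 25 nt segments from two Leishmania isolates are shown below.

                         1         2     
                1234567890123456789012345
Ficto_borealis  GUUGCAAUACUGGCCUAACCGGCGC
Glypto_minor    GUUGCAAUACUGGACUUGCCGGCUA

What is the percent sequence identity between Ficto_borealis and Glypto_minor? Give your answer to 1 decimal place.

The sequences differ at positions 14 (C/A), 17 (A/U), 18 (A/G), 24 (G/U), 25 (C/A).
20 of the 25 sites match, so the percent identity is 20/25 × 100 = 80.0%.

80.0%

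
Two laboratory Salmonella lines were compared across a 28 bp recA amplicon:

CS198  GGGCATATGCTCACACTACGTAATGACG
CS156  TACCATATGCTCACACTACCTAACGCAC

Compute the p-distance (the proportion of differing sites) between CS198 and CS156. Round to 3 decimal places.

0.286

The sequences differ at positions 1 (G/T), 2 (G/A), 3 (G/C), 20 (G/C), 24 (T/C), 26 (A/C), 27 (C/A), 28 (G/C).
There are 8 differences over 28 sites, so p = 8/28 = 0.286.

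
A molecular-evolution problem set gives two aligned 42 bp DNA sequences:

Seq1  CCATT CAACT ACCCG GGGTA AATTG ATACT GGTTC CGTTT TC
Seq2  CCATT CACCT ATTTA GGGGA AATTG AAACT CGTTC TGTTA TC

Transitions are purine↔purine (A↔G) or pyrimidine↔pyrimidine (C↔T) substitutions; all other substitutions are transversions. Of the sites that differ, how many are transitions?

5

Mismatches occur at site 8 (A/C, transversion), site 12 (C/T, transition), site 13 (C/T, transition), site 14 (C/T, transition), site 15 (G/A, transition), site 19 (T/G, transversion), site 27 (T/A, transversion), site 31 (G/C, transversion), site 36 (C/T, transition), site 40 (T/A, transversion).
Of the 10 differences, 5 transitions and 5 transversions, so the answer is 5.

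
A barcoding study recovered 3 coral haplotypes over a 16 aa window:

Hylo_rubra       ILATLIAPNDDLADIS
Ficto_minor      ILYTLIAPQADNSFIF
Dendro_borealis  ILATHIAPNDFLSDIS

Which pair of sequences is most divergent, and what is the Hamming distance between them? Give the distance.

Pairwise Hamming distances:
  Hylo_rubra vs Ficto_minor: 7
  Hylo_rubra vs Dendro_borealis: 3
  Ficto_minor vs Dendro_borealis: 8
The largest is 8, between Ficto_minor and Dendro_borealis.

8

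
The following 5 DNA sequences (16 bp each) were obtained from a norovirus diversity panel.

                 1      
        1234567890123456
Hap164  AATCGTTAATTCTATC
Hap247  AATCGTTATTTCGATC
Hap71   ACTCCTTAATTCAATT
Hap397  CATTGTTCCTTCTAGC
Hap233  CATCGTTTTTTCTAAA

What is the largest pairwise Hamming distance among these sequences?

9

Pairwise Hamming distances:
  Hap164 vs Hap247: 2
  Hap164 vs Hap71: 4
  Hap164 vs Hap397: 5
  Hap164 vs Hap233: 5
  Hap247 vs Hap71: 5
  Hap247 vs Hap397: 6
  Hap247 vs Hap233: 5
  Hap71 vs Hap397: 9
  Hap71 vs Hap233: 8
  Hap397 vs Hap233: 5
The largest is 9, between Hap71 and Hap397.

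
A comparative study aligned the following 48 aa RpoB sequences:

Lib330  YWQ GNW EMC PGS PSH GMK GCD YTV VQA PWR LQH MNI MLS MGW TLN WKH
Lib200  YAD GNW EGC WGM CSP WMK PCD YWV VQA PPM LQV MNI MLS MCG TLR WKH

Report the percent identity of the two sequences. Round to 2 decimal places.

66.67%

The sequences differ at positions 2 (W/A), 3 (Q/D), 8 (M/G), 10 (P/W), 12 (S/M), 13 (P/C), 15 (H/P), 16 (G/W), 19 (G/P), 23 (T/W), 29 (W/P), 30 (R/M), 33 (H/V), 41 (G/C), 42 (W/G), 45 (N/R).
32 of the 48 sites match, so the percent identity is 32/48 × 100 = 66.67%.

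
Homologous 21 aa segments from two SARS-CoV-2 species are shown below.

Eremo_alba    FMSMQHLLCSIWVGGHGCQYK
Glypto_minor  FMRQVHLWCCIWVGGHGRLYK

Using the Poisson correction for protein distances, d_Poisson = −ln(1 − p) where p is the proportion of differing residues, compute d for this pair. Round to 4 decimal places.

Differing sites — 3:S/R; 4:M/Q; 5:Q/V; 8:L/W; 10:S/C; 18:C/R; 19:Q/L.
p = 7/21 = 0.333333.
d = −ln(1 − 0.333333) = −ln(0.666667) = 0.4055.

0.4055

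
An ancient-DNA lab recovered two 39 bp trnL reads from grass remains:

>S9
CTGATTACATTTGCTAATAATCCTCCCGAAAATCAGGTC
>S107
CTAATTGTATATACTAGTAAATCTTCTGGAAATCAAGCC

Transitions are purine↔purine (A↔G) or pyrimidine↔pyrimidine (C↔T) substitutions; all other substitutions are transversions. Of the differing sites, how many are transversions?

2

Differing sites — 3:G/A (Ti); 7:A/G (Ti); 8:C/T (Ti); 11:T/A (Tv); 13:G/A (Ti); 17:A/G (Ti); 21:T/A (Tv); 22:C/T (Ti); 25:C/T (Ti); 27:C/T (Ti); 29:A/G (Ti); 36:G/A (Ti); 38:T/C (Ti).
Of the 13 differences, 11 transitions and 2 transversions, so the answer is 2.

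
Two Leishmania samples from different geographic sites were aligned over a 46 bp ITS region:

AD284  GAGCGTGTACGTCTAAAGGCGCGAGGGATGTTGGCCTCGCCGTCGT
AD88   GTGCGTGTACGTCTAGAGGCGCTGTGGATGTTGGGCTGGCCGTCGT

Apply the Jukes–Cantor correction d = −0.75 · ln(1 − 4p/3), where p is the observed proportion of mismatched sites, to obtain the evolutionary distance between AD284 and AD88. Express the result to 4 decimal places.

0.1701

The sequences differ at positions 2 (A/T), 16 (A/G), 23 (G/T), 24 (A/G), 25 (G/T), 35 (C/G), 38 (C/G).
p = 7/46 = 0.152174.
d = −0.75 · ln(1 − (4/3)·0.152174) = −0.75 · ln(0.797101) = −0.75 · (-0.226774) = 0.1701.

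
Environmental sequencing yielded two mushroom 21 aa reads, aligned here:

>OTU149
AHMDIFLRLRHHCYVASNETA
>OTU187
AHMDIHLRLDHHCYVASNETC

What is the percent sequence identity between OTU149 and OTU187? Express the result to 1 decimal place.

85.7%

Differing sites — 6:F/H; 10:R/D; 21:A/C.
18 of the 21 sites match, so the percent identity is 18/21 × 100 = 85.7%.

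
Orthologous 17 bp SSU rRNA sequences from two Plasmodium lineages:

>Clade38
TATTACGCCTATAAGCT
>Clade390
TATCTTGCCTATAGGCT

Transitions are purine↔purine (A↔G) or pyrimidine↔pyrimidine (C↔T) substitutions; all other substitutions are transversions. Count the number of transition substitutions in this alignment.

3

Mismatches occur at site 4 (T/C, transition), site 5 (A/T, transversion), site 6 (C/T, transition), site 14 (A/G, transition).
Of the 4 differences, 3 transitions and 1 transversion, so the answer is 3.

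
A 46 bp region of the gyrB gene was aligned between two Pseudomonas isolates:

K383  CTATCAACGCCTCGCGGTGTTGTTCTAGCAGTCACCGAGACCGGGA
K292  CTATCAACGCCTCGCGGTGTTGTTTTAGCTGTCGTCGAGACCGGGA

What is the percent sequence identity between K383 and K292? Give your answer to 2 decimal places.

91.30%

Differing sites — 25:C/T; 30:A/T; 34:A/G; 35:C/T.
42 of the 46 sites match, so the percent identity is 42/46 × 100 = 91.30%.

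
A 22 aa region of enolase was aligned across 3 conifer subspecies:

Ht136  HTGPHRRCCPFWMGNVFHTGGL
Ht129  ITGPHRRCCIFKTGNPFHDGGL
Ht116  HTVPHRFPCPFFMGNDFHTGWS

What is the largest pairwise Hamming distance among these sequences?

11

Pairwise Hamming distances:
  Ht136 vs Ht129: 6
  Ht136 vs Ht116: 7
  Ht129 vs Ht116: 11
The largest is 11, between Ht129 and Ht116.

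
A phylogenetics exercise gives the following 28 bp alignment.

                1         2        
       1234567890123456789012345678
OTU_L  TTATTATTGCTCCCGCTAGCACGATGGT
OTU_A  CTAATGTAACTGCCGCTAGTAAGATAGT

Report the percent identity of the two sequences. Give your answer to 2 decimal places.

67.86%

The sequences differ at positions 1 (T/C), 4 (T/A), 6 (A/G), 8 (T/A), 9 (G/A), 12 (C/G), 20 (C/T), 22 (C/A), 26 (G/A).
19 of the 28 sites match, so the percent identity is 19/28 × 100 = 67.86%.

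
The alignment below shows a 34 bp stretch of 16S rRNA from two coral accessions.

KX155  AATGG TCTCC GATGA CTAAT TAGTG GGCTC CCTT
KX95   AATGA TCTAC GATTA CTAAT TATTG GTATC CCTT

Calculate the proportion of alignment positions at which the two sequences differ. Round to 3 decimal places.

Differing sites — 5:G/A; 9:C/A; 14:G/T; 23:G/T; 27:G/T; 28:C/A.
There are 6 differences over 34 sites, so p = 6/34 = 0.176.

0.176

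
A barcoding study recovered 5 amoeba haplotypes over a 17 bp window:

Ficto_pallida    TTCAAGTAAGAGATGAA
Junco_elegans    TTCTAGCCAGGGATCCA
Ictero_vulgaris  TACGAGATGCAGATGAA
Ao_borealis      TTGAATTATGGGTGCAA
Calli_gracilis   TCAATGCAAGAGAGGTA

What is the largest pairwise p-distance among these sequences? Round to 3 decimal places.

Pairwise Hamming distances:
  Ficto_pallida vs Junco_elegans: 6
  Ficto_pallida vs Ictero_vulgaris: 6
  Ficto_pallida vs Ao_borealis: 7
  Ficto_pallida vs Calli_gracilis: 6
  Junco_elegans vs Ictero_vulgaris: 9
  Junco_elegans vs Ao_borealis: 9
  Junco_elegans vs Calli_gracilis: 9
  Ictero_vulgaris vs Ao_borealis: 12
  Ictero_vulgaris vs Calli_gracilis: 10
  Ao_borealis vs Calli_gracilis: 10
The largest is 12 mismatches, between Ictero_vulgaris and Ao_borealis; p = 12/17 = 0.706.

0.706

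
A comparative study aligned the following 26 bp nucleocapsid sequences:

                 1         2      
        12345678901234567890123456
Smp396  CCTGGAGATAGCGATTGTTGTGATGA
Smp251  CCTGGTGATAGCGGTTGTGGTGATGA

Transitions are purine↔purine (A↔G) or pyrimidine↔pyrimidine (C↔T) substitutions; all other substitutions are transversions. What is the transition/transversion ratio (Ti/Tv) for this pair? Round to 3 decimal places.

0.500

Differing sites — 6:A/T (Tv); 14:A/G (Ti); 19:T/G (Tv).
Of the 3 differences, 1 transition and 2 transversions, so Ti/Tv = 1/2 = 0.500.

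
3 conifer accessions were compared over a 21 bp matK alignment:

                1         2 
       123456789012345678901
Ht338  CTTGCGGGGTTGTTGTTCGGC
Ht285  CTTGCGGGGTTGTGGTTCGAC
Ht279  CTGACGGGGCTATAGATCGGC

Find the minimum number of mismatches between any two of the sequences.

2

Pairwise Hamming distances:
  Ht338 vs Ht285: 2
  Ht338 vs Ht279: 6
  Ht285 vs Ht279: 7
The smallest is 2, between Ht338 and Ht285.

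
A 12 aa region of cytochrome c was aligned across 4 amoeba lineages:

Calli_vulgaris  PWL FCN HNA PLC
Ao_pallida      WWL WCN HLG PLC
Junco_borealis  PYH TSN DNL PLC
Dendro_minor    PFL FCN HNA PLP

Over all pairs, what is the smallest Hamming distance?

Pairwise Hamming distances:
  Calli_vulgaris vs Ao_pallida: 4
  Calli_vulgaris vs Junco_borealis: 6
  Calli_vulgaris vs Dendro_minor: 2
  Ao_pallida vs Junco_borealis: 8
  Ao_pallida vs Dendro_minor: 6
  Junco_borealis vs Dendro_minor: 7
The smallest is 2, between Calli_vulgaris and Dendro_minor.

2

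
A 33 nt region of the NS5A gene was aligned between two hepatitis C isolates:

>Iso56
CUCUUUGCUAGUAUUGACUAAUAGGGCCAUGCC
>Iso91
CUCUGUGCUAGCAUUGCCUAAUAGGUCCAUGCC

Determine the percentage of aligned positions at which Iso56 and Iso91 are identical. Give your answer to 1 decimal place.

Differing sites — 5:U/G; 12:U/C; 17:A/C; 26:G/U.
29 of the 33 sites match, so the percent identity is 29/33 × 100 = 87.9%.

87.9%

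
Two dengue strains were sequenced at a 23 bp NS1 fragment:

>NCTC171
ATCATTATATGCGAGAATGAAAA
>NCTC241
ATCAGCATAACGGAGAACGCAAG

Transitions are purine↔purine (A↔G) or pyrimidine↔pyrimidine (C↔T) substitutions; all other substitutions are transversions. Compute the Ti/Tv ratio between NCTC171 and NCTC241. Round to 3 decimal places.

0.600

The sequences differ at positions 5 (T/G, transversion), 6 (T/C, transition), 10 (T/A, transversion), 11 (G/C, transversion), 12 (C/G, transversion), 18 (T/C, transition), 20 (A/C, transversion), 23 (A/G, transition).
Of the 8 differences, 3 transitions and 5 transversions, so Ti/Tv = 3/5 = 0.600.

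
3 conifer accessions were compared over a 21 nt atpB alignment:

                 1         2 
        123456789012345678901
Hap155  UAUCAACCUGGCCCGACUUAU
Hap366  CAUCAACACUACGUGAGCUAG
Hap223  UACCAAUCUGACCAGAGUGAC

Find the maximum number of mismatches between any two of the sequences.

Pairwise Hamming distances:
  Hap155 vs Hap366: 10
  Hap155 vs Hap223: 7
  Hap366 vs Hap223: 11
The largest is 11, between Hap366 and Hap223.

11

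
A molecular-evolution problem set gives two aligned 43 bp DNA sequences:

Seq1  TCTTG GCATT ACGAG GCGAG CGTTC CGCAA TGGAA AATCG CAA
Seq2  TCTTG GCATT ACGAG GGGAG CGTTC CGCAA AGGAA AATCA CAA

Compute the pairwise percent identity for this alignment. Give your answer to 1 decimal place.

93.0%

Differing sites — 17:C/G; 31:T/A; 40:G/A.
40 of the 43 sites match, so the percent identity is 40/43 × 100 = 93.0%.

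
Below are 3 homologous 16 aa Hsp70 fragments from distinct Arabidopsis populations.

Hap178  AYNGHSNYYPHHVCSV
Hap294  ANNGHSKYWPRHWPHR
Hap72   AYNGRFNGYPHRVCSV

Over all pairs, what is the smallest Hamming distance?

Pairwise Hamming distances:
  Hap178 vs Hap294: 8
  Hap178 vs Hap72: 4
  Hap294 vs Hap72: 12
The smallest is 4, between Hap178 and Hap72.

4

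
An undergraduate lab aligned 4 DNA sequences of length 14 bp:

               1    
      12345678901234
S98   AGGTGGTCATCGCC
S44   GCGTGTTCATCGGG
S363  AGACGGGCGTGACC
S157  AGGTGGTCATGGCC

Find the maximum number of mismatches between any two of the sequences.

11

Pairwise Hamming distances:
  S98 vs S44: 5
  S98 vs S363: 6
  S98 vs S157: 1
  S44 vs S363: 11
  S44 vs S157: 6
  S363 vs S157: 5
The largest is 11, between S44 and S363.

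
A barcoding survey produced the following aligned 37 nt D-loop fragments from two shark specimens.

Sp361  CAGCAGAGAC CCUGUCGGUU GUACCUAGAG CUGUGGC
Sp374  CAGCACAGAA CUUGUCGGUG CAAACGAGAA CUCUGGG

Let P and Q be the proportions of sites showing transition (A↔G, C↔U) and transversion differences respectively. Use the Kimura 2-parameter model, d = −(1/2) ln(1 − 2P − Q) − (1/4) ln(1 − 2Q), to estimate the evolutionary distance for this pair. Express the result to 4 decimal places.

0.3831

Differing sites — 6:G/C (Tv); 10:C/A (Tv); 12:C/U (Ti); 20:U/G (Tv); 21:G/C (Tv); 22:U/A (Tv); 24:C/A (Tv); 26:U/G (Tv); 30:G/A (Ti); 33:G/C (Tv); 37:C/G (Tv).
Of the 11 differences, 2 transitions and 9 transversions over 37 sites: P = 2/37 = 0.054054, Q = 9/37 = 0.243243.
d = −0.5·ln(0.648649) − 0.25·ln(0.513514) = −0.5·(-0.432864) − 0.25·(-0.666478) = 0.3831.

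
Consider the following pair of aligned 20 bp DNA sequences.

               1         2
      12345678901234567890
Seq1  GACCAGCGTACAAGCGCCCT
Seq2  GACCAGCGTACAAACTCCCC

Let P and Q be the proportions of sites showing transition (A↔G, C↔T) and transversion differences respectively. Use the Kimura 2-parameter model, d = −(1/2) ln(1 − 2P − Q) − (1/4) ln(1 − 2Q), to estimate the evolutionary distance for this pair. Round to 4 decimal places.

0.1702

Mismatches occur at site 14 (G/A, transition), site 16 (G/T, transversion), site 20 (T/C, transition).
Of the 3 differences, 2 transitions and 1 transversion over 20 sites: P = 2/20 = 0.100000, Q = 1/20 = 0.050000.
d = −0.5·ln(0.750000) − 0.25·ln(0.900000) = −0.5·(-0.287682) − 0.25·(-0.105361) = 0.1702.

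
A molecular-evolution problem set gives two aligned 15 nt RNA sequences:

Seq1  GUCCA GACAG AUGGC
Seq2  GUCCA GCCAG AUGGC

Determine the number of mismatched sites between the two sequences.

The sequences differ at position 7 (A/C).
That gives 1 mismatch out of 15 aligned sites, so the Hamming distance is 1.

1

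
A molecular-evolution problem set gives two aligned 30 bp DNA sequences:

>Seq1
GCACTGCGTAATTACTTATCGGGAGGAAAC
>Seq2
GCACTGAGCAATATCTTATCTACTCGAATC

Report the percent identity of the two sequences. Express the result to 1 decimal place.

66.7%

Mismatches occur at site 7 (C/A), site 9 (T/C), site 13 (T/A), site 14 (A/T), site 21 (G/T), site 22 (G/A), site 23 (G/C), site 24 (A/T), site 25 (G/C), site 29 (A/T).
20 of the 30 sites match, so the percent identity is 20/30 × 100 = 66.7%.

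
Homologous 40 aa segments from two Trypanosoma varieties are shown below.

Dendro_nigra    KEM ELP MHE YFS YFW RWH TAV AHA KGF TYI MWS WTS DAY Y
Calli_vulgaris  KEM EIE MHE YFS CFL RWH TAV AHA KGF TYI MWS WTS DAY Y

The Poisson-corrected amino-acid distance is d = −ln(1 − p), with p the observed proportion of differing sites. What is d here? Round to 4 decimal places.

0.1054

Mismatches occur at site 5 (L↔I), site 6 (P↔E), site 13 (Y↔C), site 15 (W↔L).
p = 4/40 = 0.100000.
d = −ln(1 − 0.100000) = −ln(0.900000) = 0.1054.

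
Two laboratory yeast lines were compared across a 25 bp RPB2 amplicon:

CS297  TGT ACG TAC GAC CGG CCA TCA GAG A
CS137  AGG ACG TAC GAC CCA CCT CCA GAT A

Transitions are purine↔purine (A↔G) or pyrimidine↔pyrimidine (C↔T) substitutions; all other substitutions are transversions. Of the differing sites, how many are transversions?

Differing sites — 1:T/A (Tv); 3:T/G (Tv); 14:G/C (Tv); 15:G/A (Ti); 18:A/T (Tv); 19:T/C (Ti); 24:G/T (Tv).
Of the 7 differences, 2 transitions and 5 transversions, so the answer is 5.

5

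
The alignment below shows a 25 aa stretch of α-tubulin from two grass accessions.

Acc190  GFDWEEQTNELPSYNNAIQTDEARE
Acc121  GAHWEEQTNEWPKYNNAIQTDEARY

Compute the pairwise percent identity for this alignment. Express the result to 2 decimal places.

80.00%

Mismatches occur at site 2 (F→A), site 3 (D→H), site 11 (L→W), site 13 (S→K), site 25 (E→Y).
20 of the 25 sites match, so the percent identity is 20/25 × 100 = 80.00%.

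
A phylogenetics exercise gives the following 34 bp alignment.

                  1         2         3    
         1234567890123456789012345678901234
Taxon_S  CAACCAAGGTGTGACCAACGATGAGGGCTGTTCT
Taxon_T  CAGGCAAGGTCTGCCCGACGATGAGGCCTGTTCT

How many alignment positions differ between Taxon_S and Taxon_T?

The sequences differ at positions 3 (A/G), 4 (C/G), 11 (G/C), 14 (A/C), 17 (A/G), 27 (G/C).
That gives 6 mismatches out of 34 aligned sites, so the Hamming distance is 6.

6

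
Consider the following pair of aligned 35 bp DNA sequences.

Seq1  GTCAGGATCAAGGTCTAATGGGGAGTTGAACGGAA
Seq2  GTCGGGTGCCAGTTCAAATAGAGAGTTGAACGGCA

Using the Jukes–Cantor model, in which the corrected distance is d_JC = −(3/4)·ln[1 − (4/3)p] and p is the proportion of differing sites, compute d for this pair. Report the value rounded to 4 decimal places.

0.3149

Differing sites — 4:A/G; 7:A/T; 8:T/G; 10:A/C; 13:G/T; 16:T/A; 20:G/A; 22:G/A; 34:A/C.
p = 9/35 = 0.257143.
d = −0.75 · ln(1 − (4/3)·0.257143) = −0.75 · ln(0.657143) = −0.75 · (-0.419854) = 0.3149.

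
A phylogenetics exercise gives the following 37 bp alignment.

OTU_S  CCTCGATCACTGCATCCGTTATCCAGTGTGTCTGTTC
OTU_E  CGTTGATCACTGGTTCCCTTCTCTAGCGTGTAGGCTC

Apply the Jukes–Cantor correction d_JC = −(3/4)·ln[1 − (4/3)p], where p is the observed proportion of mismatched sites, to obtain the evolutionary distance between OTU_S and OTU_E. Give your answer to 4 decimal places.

The sequences differ at positions 2 (C/G), 4 (C/T), 13 (C/G), 14 (A/T), 18 (G/C), 21 (A/C), 24 (C/T), 27 (T/C), 32 (C/A), 33 (T/G), 35 (T/C).
p = 11/37 = 0.297297.
d = −0.75 · ln(1 − (4/3)·0.297297) = −0.75 · ln(0.603604) = −0.75 · (-0.504837) = 0.3786.

0.3786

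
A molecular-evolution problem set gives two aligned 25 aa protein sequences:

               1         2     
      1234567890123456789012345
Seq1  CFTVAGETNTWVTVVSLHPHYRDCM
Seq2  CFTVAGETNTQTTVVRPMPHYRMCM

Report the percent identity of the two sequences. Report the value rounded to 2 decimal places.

Mismatches occur at site 11 (W↔Q), site 12 (V↔T), site 16 (S↔R), site 17 (L↔P), site 18 (H↔M), site 23 (D↔M).
19 of the 25 sites match, so the percent identity is 19/25 × 100 = 76.00%.

76.00%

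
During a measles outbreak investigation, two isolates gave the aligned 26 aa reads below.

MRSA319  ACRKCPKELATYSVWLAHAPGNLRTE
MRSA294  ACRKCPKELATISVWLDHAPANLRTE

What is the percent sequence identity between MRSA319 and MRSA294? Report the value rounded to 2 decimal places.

Mismatches occur at site 12 (Y↔I), site 17 (A↔D), site 21 (G↔A).
23 of the 26 sites match, so the percent identity is 23/26 × 100 = 88.46%.

88.46%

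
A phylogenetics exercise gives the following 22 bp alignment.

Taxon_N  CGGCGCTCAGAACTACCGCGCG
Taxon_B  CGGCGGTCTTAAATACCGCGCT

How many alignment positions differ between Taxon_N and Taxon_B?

The sequences differ at positions 6 (C/G), 9 (A/T), 10 (G/T), 13 (C/A), 22 (G/T).
That gives 5 mismatches out of 22 aligned sites, so the Hamming distance is 5.

5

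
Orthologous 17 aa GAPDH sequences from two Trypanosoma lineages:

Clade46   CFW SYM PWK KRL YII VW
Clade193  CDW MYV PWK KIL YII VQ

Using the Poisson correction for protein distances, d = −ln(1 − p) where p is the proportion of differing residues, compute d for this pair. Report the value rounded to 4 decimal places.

0.3483

The sequences differ at positions 2 (F/D), 4 (S/M), 6 (M/V), 11 (R/I), 17 (W/Q).
p = 5/17 = 0.294118.
d = −ln(1 − 0.294118) = −ln(0.705882) = 0.3483.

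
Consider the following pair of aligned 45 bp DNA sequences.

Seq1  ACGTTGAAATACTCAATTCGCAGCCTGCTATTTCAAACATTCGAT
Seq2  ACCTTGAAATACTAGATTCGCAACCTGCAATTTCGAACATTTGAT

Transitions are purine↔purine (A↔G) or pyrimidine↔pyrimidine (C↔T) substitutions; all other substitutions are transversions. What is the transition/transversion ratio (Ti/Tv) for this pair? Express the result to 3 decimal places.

Differing sites — 3:G/C (Tv); 14:C/A (Tv); 15:A/G (Ti); 23:G/A (Ti); 29:T/A (Tv); 35:A/G (Ti); 42:C/T (Ti).
Of the 7 differences, 4 transitions and 3 transversions, so Ti/Tv = 4/3 = 1.333.

1.333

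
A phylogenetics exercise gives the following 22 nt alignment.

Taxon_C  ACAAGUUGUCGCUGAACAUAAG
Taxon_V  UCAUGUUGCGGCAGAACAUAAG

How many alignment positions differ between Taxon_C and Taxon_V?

5

Differing sites — 1:A/U; 4:A/U; 9:U/C; 10:C/G; 13:U/A.
That gives 5 mismatches out of 22 aligned sites, so the Hamming distance is 5.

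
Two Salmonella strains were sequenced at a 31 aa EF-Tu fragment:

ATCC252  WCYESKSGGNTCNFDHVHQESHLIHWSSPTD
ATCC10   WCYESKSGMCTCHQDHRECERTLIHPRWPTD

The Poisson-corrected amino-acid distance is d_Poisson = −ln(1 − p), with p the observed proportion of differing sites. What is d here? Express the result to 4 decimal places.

Differing sites — 9:G/M; 10:N/C; 13:N/H; 14:F/Q; 17:V/R; 18:H/E; 19:Q/C; 21:S/R; 22:H/T; 26:W/P; 27:S/R; 28:S/W.
p = 12/31 = 0.387097.
d = −ln(1 − 0.387097) = −ln(0.612903) = 0.4895.

0.4895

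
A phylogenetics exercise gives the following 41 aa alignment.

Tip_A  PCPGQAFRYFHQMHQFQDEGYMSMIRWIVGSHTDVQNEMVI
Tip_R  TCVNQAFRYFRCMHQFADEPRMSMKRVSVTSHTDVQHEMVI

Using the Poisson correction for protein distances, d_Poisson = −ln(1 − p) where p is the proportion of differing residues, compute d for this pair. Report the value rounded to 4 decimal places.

0.3814

Differing sites — 1:P/T; 3:P/V; 4:G/N; 11:H/R; 12:Q/C; 17:Q/A; 20:G/P; 21:Y/R; 25:I/K; 27:W/V; 28:I/S; 30:G/T; 37:N/H.
p = 13/41 = 0.317073.
d = −ln(1 − 0.317073) = −ln(0.682927) = 0.3814.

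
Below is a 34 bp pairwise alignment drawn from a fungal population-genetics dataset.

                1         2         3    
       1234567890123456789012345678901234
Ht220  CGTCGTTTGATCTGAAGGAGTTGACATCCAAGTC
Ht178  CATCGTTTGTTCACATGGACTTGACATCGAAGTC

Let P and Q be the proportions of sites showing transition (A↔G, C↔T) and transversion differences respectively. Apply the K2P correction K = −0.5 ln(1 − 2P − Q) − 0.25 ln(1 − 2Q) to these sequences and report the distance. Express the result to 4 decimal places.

0.2430

Differing sites — 2:G/A (Ti); 10:A/T (Tv); 13:T/A (Tv); 14:G/C (Tv); 16:A/T (Tv); 20:G/C (Tv); 29:C/G (Tv).
Of the 7 differences, 1 transition and 6 transversions over 34 sites: P = 1/34 = 0.029412, Q = 6/34 = 0.176471.
d = −0.5·ln(0.764705) − 0.25·ln(0.647058) = −0.5·(-0.268265) − 0.25·(-0.435319) = 0.2430.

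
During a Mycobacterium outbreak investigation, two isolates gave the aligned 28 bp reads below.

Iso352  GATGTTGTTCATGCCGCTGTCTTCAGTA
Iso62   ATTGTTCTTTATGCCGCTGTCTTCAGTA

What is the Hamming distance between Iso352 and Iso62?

4

Mismatches occur at site 1 (G/A), site 2 (A/T), site 7 (G/C), site 10 (C/T).
That gives 4 mismatches out of 28 aligned sites, so the Hamming distance is 4.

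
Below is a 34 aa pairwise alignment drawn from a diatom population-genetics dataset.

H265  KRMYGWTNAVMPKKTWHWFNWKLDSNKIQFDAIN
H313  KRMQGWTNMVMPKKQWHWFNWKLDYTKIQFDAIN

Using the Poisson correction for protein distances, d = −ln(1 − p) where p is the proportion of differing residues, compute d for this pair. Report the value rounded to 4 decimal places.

0.1591

Differing sites — 4:Y/Q; 9:A/M; 15:T/Q; 25:S/Y; 26:N/T.
p = 5/34 = 0.147059.
d = −ln(1 − 0.147059) = −ln(0.852941) = 0.1591.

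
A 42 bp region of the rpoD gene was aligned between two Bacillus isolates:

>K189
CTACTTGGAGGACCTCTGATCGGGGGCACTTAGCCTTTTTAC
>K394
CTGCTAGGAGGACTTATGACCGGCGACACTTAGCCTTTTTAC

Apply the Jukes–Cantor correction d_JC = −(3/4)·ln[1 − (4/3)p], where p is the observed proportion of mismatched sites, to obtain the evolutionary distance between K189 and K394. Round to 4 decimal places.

The sequences differ at positions 3 (A/G), 6 (T/A), 14 (C/T), 16 (C/A), 20 (T/C), 24 (G/C), 26 (G/A).
p = 7/42 = 0.166667.
d = −0.75 · ln(1 − (4/3)·0.166667) = −0.75 · ln(0.777777) = −0.75 · (-0.251315) = 0.1885.

0.1885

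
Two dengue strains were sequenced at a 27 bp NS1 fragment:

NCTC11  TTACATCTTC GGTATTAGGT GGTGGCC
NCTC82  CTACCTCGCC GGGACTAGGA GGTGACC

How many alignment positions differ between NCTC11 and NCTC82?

8

Differing sites — 1:T/C; 5:A/C; 8:T/G; 9:T/C; 13:T/G; 15:T/C; 20:T/A; 25:G/A.
That gives 8 mismatches out of 27 aligned sites, so the Hamming distance is 8.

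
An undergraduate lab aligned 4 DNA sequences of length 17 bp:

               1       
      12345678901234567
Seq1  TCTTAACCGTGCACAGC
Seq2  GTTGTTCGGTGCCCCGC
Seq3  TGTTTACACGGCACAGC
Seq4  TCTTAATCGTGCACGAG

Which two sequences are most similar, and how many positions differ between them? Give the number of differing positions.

4

Pairwise Hamming distances:
  Seq1 vs Seq2: 8
  Seq1 vs Seq3: 5
  Seq1 vs Seq4: 4
  Seq2 vs Seq3: 9
  Seq2 vs Seq4: 11
  Seq3 vs Seq4: 9
The smallest is 4, between Seq1 and Seq4.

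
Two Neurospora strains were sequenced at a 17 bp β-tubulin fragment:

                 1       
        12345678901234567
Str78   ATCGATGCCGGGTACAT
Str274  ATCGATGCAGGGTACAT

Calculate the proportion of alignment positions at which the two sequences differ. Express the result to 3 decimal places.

The sequences differ at position 9 (C/A).
There are 1 differences over 17 sites, so p = 1/17 = 0.059.

0.059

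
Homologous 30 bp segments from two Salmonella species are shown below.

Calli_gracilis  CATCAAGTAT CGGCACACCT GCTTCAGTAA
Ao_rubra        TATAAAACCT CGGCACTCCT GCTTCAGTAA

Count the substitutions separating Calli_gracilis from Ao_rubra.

6

Mismatches occur at site 1 (C↔T), site 4 (C↔A), site 7 (G↔A), site 8 (T↔C), site 9 (A↔C), site 17 (A↔T).
That gives 6 mismatches out of 30 aligned sites, so the Hamming distance is 6.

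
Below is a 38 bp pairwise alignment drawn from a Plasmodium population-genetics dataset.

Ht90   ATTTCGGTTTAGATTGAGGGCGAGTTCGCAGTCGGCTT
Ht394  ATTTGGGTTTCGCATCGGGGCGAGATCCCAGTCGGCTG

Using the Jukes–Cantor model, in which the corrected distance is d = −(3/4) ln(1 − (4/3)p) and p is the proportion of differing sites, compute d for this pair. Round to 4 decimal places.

0.2846

Differing sites — 5:C/G; 11:A/C; 13:A/C; 14:T/A; 16:G/C; 17:A/G; 25:T/A; 28:G/C; 38:T/G.
p = 9/38 = 0.236842.
d = −0.75 · ln(1 − (4/3)·0.236842) = −0.75 · ln(0.684211) = −0.75 · (-0.379489) = 0.2846.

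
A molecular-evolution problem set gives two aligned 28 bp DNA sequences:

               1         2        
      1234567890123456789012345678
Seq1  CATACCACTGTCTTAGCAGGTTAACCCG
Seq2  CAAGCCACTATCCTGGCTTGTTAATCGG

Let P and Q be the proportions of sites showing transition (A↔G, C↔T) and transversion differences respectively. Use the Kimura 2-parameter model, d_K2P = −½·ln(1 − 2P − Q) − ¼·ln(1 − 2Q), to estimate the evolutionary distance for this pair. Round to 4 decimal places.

0.4307

Differing sites — 3:T/A (Tv); 4:A/G (Ti); 10:G/A (Ti); 13:T/C (Ti); 15:A/G (Ti); 18:A/T (Tv); 19:G/T (Tv); 25:C/T (Ti); 27:C/G (Tv).
Of the 9 differences, 5 transitions and 4 transversions over 28 sites: P = 5/28 = 0.178571, Q = 4/28 = 0.142857.
d = −0.5·ln(0.500001) − 0.25·ln(0.714286) = −0.5·(-0.693145) − 0.25·(-0.336472) = 0.4307.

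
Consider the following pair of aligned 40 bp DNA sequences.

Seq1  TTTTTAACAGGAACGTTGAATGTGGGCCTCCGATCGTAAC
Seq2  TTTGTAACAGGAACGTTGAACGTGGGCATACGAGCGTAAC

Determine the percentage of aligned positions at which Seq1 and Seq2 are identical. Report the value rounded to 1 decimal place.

87.5%

Mismatches occur at site 4 (T/G), site 21 (T/C), site 28 (C/A), site 30 (C/A), site 34 (T/G).
35 of the 40 sites match, so the percent identity is 35/40 × 100 = 87.5%.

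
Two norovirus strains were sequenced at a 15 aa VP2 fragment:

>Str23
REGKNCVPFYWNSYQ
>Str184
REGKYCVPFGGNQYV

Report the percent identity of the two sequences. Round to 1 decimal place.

66.7%

Differing sites — 5:N/Y; 10:Y/G; 11:W/G; 13:S/Q; 15:Q/V.
10 of the 15 sites match, so the percent identity is 10/15 × 100 = 66.7%.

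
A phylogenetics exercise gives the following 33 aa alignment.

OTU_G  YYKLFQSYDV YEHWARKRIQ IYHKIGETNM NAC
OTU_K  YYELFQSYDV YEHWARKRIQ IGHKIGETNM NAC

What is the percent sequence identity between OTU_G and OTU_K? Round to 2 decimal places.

Differing sites — 3:K/E; 22:Y/G.
31 of the 33 sites match, so the percent identity is 31/33 × 100 = 93.94%.

93.94%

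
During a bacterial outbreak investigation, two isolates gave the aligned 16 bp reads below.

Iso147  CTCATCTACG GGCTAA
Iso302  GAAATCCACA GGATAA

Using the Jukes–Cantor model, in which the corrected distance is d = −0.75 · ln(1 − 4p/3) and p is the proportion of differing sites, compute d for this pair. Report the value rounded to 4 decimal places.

0.5199

Differing sites — 1:C/G; 2:T/A; 3:C/A; 7:T/C; 10:G/A; 13:C/A.
p = 6/16 = 0.375000.
d = −0.75 · ln(1 − (4/3)·0.375000) = −0.75 · ln(0.500000) = −0.75 · (-0.693147) = 0.5199.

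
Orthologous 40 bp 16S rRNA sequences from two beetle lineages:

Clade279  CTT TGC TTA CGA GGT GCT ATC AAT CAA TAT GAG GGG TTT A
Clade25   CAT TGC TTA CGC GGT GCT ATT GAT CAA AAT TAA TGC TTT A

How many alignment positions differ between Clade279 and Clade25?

Differing sites — 2:T/A; 12:A/C; 21:C/T; 22:A/G; 28:T/A; 31:G/T; 33:G/A; 34:G/T; 36:G/C.
That gives 9 mismatches out of 40 aligned sites, so the Hamming distance is 9.

9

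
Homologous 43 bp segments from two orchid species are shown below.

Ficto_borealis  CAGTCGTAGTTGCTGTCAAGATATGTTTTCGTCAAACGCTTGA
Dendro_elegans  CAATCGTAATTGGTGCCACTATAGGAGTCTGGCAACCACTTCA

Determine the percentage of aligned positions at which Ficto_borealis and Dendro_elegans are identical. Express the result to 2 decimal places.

Differing sites — 3:G/A; 9:G/A; 13:C/G; 16:T/C; 19:A/C; 20:G/T; 24:T/G; 26:T/A; 27:T/G; 29:T/C; 30:C/T; 32:T/G; 36:A/C; 38:G/A; 42:G/C.
28 of the 43 sites match, so the percent identity is 28/43 × 100 = 65.12%.

65.12%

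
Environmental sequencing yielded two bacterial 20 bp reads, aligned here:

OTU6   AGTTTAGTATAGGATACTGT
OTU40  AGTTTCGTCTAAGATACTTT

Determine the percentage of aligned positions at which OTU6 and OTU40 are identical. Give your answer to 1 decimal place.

80.0%

Differing sites — 6:A/C; 9:A/C; 12:G/A; 19:G/T.
16 of the 20 sites match, so the percent identity is 16/20 × 100 = 80.0%.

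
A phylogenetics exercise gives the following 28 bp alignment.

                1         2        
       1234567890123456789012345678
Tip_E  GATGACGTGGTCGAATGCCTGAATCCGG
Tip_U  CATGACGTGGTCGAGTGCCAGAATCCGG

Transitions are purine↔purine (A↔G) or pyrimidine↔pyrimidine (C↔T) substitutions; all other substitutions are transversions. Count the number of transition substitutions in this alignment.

The sequences differ at positions 1 (G/C, transversion), 15 (A/G, transition), 20 (T/A, transversion).
Of the 3 differences, 1 transition and 2 transversions, so the answer is 1.

1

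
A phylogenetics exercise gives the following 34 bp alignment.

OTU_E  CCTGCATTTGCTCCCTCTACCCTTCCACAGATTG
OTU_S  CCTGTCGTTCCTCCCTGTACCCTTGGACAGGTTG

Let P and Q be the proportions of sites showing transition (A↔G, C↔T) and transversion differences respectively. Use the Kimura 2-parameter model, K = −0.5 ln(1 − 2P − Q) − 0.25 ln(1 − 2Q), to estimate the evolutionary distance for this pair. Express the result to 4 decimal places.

0.2830

Differing sites — 5:C/T (Ti); 6:A/C (Tv); 7:T/G (Tv); 10:G/C (Tv); 17:C/G (Tv); 25:C/G (Tv); 26:C/G (Tv); 31:A/G (Ti).
Of the 8 differences, 2 transitions and 6 transversions over 34 sites: P = 2/34 = 0.058824, Q = 6/34 = 0.176471.
d = −0.5·ln(0.705881) − 0.25·ln(0.647058) = −0.5·(-0.348309) − 0.25·(-0.435319) = 0.2830.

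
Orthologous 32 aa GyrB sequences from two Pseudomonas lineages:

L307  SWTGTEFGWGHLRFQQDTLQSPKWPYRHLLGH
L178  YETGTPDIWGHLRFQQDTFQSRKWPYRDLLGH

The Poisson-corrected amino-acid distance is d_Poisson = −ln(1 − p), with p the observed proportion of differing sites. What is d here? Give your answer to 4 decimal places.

Differing sites — 1:S/Y; 2:W/E; 6:E/P; 7:F/D; 8:G/I; 19:L/F; 22:P/R; 28:H/D.
p = 8/32 = 0.250000.
d = −ln(1 − 0.250000) = −ln(0.750000) = 0.2877.

0.2877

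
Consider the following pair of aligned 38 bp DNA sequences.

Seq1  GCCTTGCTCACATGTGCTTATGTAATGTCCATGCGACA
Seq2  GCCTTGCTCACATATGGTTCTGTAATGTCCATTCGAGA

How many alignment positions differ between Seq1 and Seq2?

Differing sites — 14:G/A; 17:C/G; 20:A/C; 33:G/T; 37:C/G.
That gives 5 mismatches out of 38 aligned sites, so the Hamming distance is 5.

5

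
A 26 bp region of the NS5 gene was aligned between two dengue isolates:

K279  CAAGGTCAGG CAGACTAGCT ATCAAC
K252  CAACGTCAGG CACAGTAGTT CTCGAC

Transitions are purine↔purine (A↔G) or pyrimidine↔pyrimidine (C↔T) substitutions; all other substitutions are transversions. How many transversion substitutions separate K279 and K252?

Differing sites — 4:G/C (Tv); 13:G/C (Tv); 15:C/G (Tv); 19:C/T (Ti); 21:A/C (Tv); 24:A/G (Ti).
Of the 6 differences, 2 transitions and 4 transversions, so the answer is 4.

4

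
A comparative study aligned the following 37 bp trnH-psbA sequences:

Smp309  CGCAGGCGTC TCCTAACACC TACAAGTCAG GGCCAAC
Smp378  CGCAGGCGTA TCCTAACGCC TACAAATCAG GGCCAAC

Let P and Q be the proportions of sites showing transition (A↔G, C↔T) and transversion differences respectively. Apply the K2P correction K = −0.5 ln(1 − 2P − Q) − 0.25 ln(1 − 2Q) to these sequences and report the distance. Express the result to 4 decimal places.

Mismatches occur at site 10 (C↔A, transversion), site 18 (A↔G, transition), site 26 (G↔A, transition).
Of the 3 differences, 2 transitions and 1 transversion over 37 sites: P = 2/37 = 0.054054, Q = 1/37 = 0.027027.
d = −0.5·ln(0.864865) − 0.25·ln(0.945946) = −0.5·(-0.145182) − 0.25·(-0.055570) = 0.0865.

0.0865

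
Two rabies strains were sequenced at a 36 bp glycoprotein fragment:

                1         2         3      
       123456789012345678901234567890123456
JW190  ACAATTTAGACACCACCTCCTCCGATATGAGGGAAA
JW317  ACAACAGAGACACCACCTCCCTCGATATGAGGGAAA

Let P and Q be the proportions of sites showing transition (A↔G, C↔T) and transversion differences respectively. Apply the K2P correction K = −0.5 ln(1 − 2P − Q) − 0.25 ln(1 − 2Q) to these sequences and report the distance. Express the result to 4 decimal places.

Mismatches occur at site 5 (T/C, transition), site 6 (T/A, transversion), site 7 (T/G, transversion), site 21 (T/C, transition), site 22 (C/T, transition).
Of the 5 differences, 3 transitions and 2 transversions over 36 sites: P = 3/36 = 0.083333, Q = 2/36 = 0.055556.
d = −0.5·ln(0.777778) − 0.25·ln(0.888888) = −0.5·(-0.251314) − 0.25·(-0.117784) = 0.1551.

0.1551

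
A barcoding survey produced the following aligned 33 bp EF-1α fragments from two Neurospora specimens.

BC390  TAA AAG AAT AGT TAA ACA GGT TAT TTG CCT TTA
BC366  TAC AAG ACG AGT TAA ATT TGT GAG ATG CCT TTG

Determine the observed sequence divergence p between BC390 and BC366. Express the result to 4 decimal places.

Differing sites — 3:A/C; 8:A/C; 9:T/G; 17:C/T; 18:A/T; 19:G/T; 22:T/G; 24:T/G; 25:T/A; 33:A/G.
There are 10 differences over 33 sites, so p = 10/33 = 0.3030.

0.3030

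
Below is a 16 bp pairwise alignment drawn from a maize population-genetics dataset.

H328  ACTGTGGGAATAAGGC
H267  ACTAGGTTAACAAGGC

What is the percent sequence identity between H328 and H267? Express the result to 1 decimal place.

The sequences differ at positions 4 (G/A), 5 (T/G), 7 (G/T), 8 (G/T), 11 (T/C).
11 of the 16 sites match, so the percent identity is 11/16 × 100 = 68.8%.

68.8%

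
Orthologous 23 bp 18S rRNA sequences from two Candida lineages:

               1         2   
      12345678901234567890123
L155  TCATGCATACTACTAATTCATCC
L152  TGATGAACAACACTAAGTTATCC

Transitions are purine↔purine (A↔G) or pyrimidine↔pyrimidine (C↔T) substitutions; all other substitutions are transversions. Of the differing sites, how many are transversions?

4

Mismatches occur at site 2 (C↔G, transversion), site 6 (C↔A, transversion), site 8 (T↔C, transition), site 10 (C↔A, transversion), site 11 (T↔C, transition), site 17 (T↔G, transversion), site 19 (C↔T, transition).
Of the 7 differences, 3 transitions and 4 transversions, so the answer is 4.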